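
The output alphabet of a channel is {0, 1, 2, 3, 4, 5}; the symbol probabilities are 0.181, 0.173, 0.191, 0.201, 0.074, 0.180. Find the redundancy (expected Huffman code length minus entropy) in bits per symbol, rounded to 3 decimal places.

0.079 bits

Entropy H = −Σ p log₂ p ≈ 2.5289 bits.
Huffman merges: 37/500+173/1000→247/1000; 9/50+181/1000→361/1000; 191/1000+201/1000→49/125; 247/1000+361/1000→76/125; 49/125+76/125→1. L = 326/125 ≈ 2.6080.
L − H = 2.6080 − 2.5289 = 0.079 bits.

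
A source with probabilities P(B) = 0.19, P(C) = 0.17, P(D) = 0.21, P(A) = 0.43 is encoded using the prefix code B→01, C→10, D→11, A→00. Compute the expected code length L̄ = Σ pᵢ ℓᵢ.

L̄ = Σ pᵢ·ℓᵢ = 0.19·2 + 0.17·2 + 0.21·2 + 0.43·2 = 2 bits/symbol.

2 bits/symbol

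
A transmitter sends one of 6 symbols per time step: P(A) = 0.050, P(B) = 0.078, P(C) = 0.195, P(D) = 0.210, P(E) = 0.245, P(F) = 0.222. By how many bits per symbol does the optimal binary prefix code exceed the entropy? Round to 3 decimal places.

Entropy H = −Σ p log₂ p ≈ 2.4151 bits.
Huffman merges: 1/20+39/500→16/125; 16/125+39/200→323/1000; 21/100+111/500→54/125; 49/200+323/1000→71/125; 54/125+71/125→1. L = 2451/1000 ≈ 2.4510.
L − H = 2.4510 − 2.4151 = 0.036 bits.

0.036 bits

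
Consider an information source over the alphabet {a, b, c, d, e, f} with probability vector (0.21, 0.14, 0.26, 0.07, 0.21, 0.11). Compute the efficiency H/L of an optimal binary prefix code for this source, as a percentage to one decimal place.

98.7%

Entropy H = −Σ p log₂ p ≈ 2.4669 bits.
Huffman merges: 7/100+11/100→9/50; 7/50+9/50→8/25; 21/100+21/100→21/50; 13/50+8/25→29/50; 21/50+29/50→1. L = 5/2 ≈ 2.5000.
Efficiency = H/L = 2.4669/2.5000 = 98.7%.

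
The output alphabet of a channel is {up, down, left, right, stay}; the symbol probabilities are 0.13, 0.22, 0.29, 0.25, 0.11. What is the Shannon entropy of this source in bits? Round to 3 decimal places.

H = −Σ pᵢ log₂ pᵢ.
−0.13·log₂(0.13) = 0.3826
−0.22·log₂(0.22) = 0.4806
−0.29·log₂(0.29) = 0.5179
−0.25·log₂(0.25) = 0.5000
−0.11·log₂(0.11) = 0.3503
Sum ≈ 2.2314 → 2.231 bits.

2.231 bits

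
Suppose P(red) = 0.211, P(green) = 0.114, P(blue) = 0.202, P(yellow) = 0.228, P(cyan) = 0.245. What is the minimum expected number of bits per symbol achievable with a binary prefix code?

Repeatedly combine the two least-probable nodes; the expected code length is the sum of the merged weights.
merge 57/500 + 101/500 → 79/250
merge 211/1000 + 57/250 → 439/1000
merge 49/200 + 79/250 → 561/1000
merge 439/1000 + 561/1000 → 1
L = 79/250 + 439/1000 + 561/1000 + 1 = 579/250 = 2.316 bits/symbol.

2.316 bits/symbol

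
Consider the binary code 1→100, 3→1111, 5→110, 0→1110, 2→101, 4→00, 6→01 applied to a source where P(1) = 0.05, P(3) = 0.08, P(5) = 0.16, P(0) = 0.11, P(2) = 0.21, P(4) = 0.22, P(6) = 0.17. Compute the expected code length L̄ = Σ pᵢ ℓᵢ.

L̄ = Σ pᵢ·ℓᵢ = 0.05·3 + 0.08·4 + 0.16·3 + 0.11·4 + 0.21·3 + 0.22·2 + 0.17·2 = 2.8 bits/symbol.

2.8 bits/symbol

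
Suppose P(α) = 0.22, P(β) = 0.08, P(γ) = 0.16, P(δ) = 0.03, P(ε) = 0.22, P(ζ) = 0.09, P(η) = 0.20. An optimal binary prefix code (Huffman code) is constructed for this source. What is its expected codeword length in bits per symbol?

2.67 bits/symbol

Repeatedly combine the two least-probable nodes; the expected code length is the sum of the merged weights.
merge 3/100 + 2/25 → 11/100
merge 9/100 + 11/100 → 1/5
merge 4/25 + 1/5 → 9/25
merge 1/5 + 11/50 → 21/50
merge 11/50 + 9/25 → 29/50
merge 21/50 + 29/50 → 1
L = 11/100 + 1/5 + 9/25 + 21/50 + 29/50 + 1 = 267/100 = 2.67 bits/symbol.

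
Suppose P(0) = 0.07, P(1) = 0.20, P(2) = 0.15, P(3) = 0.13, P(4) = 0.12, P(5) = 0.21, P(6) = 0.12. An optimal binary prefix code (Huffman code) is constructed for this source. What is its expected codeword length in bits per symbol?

2.78 bits/symbol

Repeatedly combine the two least-probable nodes; the expected code length is the sum of the merged weights.
merge 7/100 + 3/25 → 19/100
merge 3/25 + 13/100 → 1/4
merge 3/20 + 19/100 → 17/50
merge 1/5 + 21/100 → 41/100
merge 1/4 + 17/50 → 59/100
merge 41/100 + 59/100 → 1
L = 19/100 + 1/4 + 17/50 + 41/100 + 59/100 + 1 = 139/50 = 2.78 bits/symbol.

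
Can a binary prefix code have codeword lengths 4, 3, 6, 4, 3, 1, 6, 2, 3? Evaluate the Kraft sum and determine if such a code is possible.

1.28125; no

With common denominator 2^6 = 64: Σ 2^(−ℓᵢ) = 4/64 + 8/64 + 1/64 + 4/64 + 8/64 + 32/64 + 1/64 + 16/64 + 8/64 = 82/64 = 1.28125.
Kraft's inequality requires Σ ≤ 1; here Σ = 1.28125 > 1, so no such prefix code exists.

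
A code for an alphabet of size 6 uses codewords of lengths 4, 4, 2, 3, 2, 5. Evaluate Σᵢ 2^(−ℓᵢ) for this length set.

0.78125

With common denominator 2^5 = 32: Σ 2^(−ℓᵢ) = 2/32 + 2/32 + 8/32 + 4/32 + 8/32 + 1/32 = 25/32 = 0.78125.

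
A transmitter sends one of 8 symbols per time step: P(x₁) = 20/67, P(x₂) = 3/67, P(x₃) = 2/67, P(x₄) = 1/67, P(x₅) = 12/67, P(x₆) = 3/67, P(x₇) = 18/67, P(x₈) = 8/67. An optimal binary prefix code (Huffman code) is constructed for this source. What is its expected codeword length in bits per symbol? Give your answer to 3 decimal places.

Repeatedly combine the two least-probable nodes; the expected code length is the sum of the merged weights.
merge 1/67 + 2/67 → 3/67
merge 3/67 + 3/67 → 6/67
merge 3/67 + 6/67 → 9/67
merge 8/67 + 9/67 → 17/67
merge 12/67 + 17/67 → 29/67
merge 18/67 + 20/67 → 38/67
merge 29/67 + 38/67 → 1
L = 3/67 + 6/67 + 9/67 + 17/67 + 29/67 + 38/67 + 1 = 169/67 ≈ 2.522 bits/symbol.

2.522 bits/symbol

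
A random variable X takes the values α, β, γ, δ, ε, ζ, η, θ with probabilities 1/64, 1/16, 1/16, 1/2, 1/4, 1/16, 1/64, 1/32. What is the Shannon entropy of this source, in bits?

Each probability is a power of 1/2, so log₂(1/p) is an integer.
H = Σ p·log₂(1/p) = 1/64·6 + 1/16·4 + 1/16·4 + 1/2·1 + 1/4·2 + 1/16·4 + 1/64·6 + 1/32·5 = 2.09375 bits.

2.09375 bits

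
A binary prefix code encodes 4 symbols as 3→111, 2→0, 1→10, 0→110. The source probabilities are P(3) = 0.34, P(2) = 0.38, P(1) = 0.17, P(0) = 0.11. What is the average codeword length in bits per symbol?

2.07 bits/symbol

L̄ = Σ pᵢ·ℓᵢ = 0.34·3 + 0.38·1 + 0.17·2 + 0.11·3 = 2.07 bits/symbol.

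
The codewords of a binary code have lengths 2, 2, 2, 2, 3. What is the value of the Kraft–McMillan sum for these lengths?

1.125

With common denominator 2^3 = 8: Σ 2^(−ℓᵢ) = 2/8 + 2/8 + 2/8 + 2/8 + 1/8 = 9/8 = 1.125.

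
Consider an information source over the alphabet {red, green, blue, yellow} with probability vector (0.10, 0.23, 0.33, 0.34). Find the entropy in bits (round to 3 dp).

1.877 bits

H = −Σ pᵢ log₂ pᵢ.
−0.10·log₂(0.10) = 0.3322
−0.23·log₂(0.23) = 0.4877
−0.33·log₂(0.33) = 0.5278
−0.34·log₂(0.34) = 0.5292
Sum ≈ 1.8769 → 1.877 bits.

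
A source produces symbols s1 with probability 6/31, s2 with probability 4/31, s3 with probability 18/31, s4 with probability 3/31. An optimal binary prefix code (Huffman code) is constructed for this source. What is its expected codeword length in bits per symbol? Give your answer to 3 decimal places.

Repeatedly combine the two least-probable nodes; the expected code length is the sum of the merged weights.
merge 3/31 + 4/31 → 7/31
merge 6/31 + 7/31 → 13/31
merge 13/31 + 18/31 → 1
L = 7/31 + 13/31 + 1 = 51/31 ≈ 1.645 bits/symbol.

1.645 bits/symbol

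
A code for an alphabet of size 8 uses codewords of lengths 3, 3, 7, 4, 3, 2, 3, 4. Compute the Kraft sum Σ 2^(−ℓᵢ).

0.8828125

With common denominator 2^7 = 128: Σ 2^(−ℓᵢ) = 16/128 + 16/128 + 1/128 + 8/128 + 16/128 + 32/128 + 16/128 + 8/128 = 113/128 = 0.8828125.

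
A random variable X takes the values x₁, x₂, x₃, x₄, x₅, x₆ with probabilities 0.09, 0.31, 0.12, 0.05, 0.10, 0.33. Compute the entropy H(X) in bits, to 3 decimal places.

2.280 bits

H = −Σ pᵢ log₂ pᵢ.
−0.09·log₂(0.09) = 0.3127
−0.31·log₂(0.31) = 0.5238
−0.12·log₂(0.12) = 0.3671
−0.05·log₂(0.05) = 0.2161
−0.10·log₂(0.10) = 0.3322
−0.33·log₂(0.33) = 0.5278
Sum ≈ 2.2796 → 2.280 bits.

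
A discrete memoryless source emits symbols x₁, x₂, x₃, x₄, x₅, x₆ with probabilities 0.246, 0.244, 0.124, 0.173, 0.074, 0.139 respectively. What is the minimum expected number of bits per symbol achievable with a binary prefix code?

2.51 bits/symbol

Repeatedly combine the two least-probable nodes; the expected code length is the sum of the merged weights.
merge 37/500 + 31/250 → 99/500
merge 139/1000 + 173/1000 → 39/125
merge 99/500 + 61/250 → 221/500
merge 123/500 + 39/125 → 279/500
merge 221/500 + 279/500 → 1
L = 99/500 + 39/125 + 221/500 + 279/500 + 1 = 251/100 = 2.51 bits/symbol.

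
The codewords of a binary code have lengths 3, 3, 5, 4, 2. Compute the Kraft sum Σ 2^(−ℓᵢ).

With common denominator 2^5 = 32: Σ 2^(−ℓᵢ) = 4/32 + 4/32 + 1/32 + 2/32 + 8/32 = 19/32 = 0.59375.

0.59375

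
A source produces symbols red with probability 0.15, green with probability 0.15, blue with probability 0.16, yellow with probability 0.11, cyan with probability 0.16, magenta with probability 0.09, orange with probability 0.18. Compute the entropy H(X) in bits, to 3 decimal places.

H = −Σ pᵢ log₂ pᵢ.
−0.15·log₂(0.15) = 0.4105
−0.15·log₂(0.15) = 0.4105
−0.16·log₂(0.16) = 0.4230
−0.11·log₂(0.11) = 0.3503
−0.16·log₂(0.16) = 0.4230
−0.09·log₂(0.09) = 0.3127
−0.18·log₂(0.18) = 0.4453
Sum ≈ 2.7754 → 2.775 bits.

2.775 bits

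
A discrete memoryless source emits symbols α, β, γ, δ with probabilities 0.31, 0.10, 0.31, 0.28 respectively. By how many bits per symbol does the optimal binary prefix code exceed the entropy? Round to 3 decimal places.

Entropy H = −Σ p log₂ p ≈ 1.8940 bits.
Huffman merges: 1/10+7/25→19/50; 31/100+31/100→31/50; 19/50+31/50→1. L = 2 ≈ 2.0000.
L − H = 2.0000 − 1.8940 = 0.106 bits.

0.106 bits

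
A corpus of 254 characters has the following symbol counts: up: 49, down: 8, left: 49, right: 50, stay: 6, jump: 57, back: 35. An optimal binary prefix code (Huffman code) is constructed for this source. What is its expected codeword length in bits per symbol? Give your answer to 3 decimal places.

Probabilities are the counts divided by 254.
Repeatedly combine the two least-probable nodes; the expected code length is the sum of the merged weights.
merge 3/127 + 4/127 → 7/127
merge 7/127 + 35/254 → 49/254
merge 49/254 + 49/254 → 49/127
merge 49/254 + 25/127 → 99/254
merge 57/254 + 49/127 → 155/254
merge 99/254 + 155/254 → 1
L = 7/127 + 49/254 + 49/127 + 99/254 + 155/254 + 1 = 669/254 ≈ 2.634 bits/symbol.

2.634 bits/symbol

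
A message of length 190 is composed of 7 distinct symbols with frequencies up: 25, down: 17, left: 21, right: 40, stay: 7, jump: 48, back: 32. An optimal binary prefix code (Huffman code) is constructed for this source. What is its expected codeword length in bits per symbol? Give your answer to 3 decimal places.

Probabilities are the counts divided by 190.
Repeatedly combine the two least-probable nodes; the expected code length is the sum of the merged weights.
merge 7/190 + 17/190 → 12/95
merge 21/190 + 12/95 → 9/38
merge 5/38 + 16/95 → 3/10
merge 4/19 + 9/38 → 17/38
merge 24/95 + 3/10 → 21/38
merge 17/38 + 21/38 → 1
L = 12/95 + 9/38 + 3/10 + 17/38 + 21/38 + 1 = 253/95 ≈ 2.663 bits/symbol.

2.663 bits/symbol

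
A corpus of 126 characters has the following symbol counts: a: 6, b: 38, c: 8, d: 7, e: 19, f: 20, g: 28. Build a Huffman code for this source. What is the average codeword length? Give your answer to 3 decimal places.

Probabilities are the counts divided by 126.
Repeatedly combine the two least-probable nodes; the expected code length is the sum of the merged weights.
merge 1/21 + 1/18 → 13/126
merge 4/63 + 13/126 → 1/6
merge 19/126 + 10/63 → 13/42
merge 1/6 + 2/9 → 7/18
merge 19/63 + 13/42 → 11/18
merge 7/18 + 11/18 → 1
L = 13/126 + 1/6 + 13/42 + 7/18 + 11/18 + 1 = 325/126 ≈ 2.579 bits/symbol.

2.579 bits/symbol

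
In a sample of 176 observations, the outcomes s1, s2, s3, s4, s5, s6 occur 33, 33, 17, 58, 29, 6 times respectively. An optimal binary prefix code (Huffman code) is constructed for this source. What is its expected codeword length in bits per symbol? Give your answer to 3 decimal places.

2.426 bits/symbol

Probabilities are the counts divided by 176.
Repeatedly combine the two least-probable nodes; the expected code length is the sum of the merged weights.
merge 3/88 + 17/176 → 23/176
merge 23/176 + 29/176 → 13/44
merge 3/16 + 3/16 → 3/8
merge 13/44 + 29/88 → 5/8
merge 3/8 + 5/8 → 1
L = 23/176 + 13/44 + 3/8 + 5/8 + 1 = 427/176 ≈ 2.426 bits/symbol.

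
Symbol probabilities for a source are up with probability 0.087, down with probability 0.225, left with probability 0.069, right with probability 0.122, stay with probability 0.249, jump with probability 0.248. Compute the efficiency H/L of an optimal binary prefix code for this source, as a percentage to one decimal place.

Entropy H = −Σ p log₂ p ≈ 2.4254 bits.
Huffman merges: 69/1000+87/1000→39/250; 61/500+39/250→139/500; 9/40+31/125→473/1000; 249/1000+139/500→527/1000; 473/1000+527/1000→1. L = 1217/500 ≈ 2.4340.
Efficiency = H/L = 2.4254/2.4340 = 99.6%.

99.6%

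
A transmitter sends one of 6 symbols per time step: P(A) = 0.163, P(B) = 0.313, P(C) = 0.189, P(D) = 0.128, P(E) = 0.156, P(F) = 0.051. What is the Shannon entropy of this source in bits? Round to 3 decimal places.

2.422 bits

H = −Σ pᵢ log₂ pᵢ.
−0.163·log₂(0.163) = 0.4266
−0.313·log₂(0.313) = 0.5245
−0.189·log₂(0.189) = 0.4543
−0.128·log₂(0.128) = 0.3796
−0.156·log₂(0.156) = 0.4181
−0.051·log₂(0.051) = 0.2190
Sum ≈ 2.4221 → 2.422 bits.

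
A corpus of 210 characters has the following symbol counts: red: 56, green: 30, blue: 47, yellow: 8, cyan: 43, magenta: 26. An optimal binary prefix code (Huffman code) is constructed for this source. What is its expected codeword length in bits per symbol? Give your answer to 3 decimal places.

Probabilities are the counts divided by 210.
Repeatedly combine the two least-probable nodes; the expected code length is the sum of the merged weights.
merge 4/105 + 13/105 → 17/105
merge 1/7 + 17/105 → 32/105
merge 43/210 + 47/210 → 3/7
merge 4/15 + 32/105 → 4/7
merge 3/7 + 4/7 → 1
L = 17/105 + 32/105 + 3/7 + 4/7 + 1 = 37/15 ≈ 2.467 bits/symbol.

2.467 bits/symbol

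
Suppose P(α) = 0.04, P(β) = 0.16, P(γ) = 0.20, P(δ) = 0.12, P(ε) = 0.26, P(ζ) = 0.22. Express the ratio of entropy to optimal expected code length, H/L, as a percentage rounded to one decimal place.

Entropy H = −Σ p log₂ p ≈ 2.4261 bits.
Huffman merges: 1/25+3/25→4/25; 4/25+4/25→8/25; 1/5+11/50→21/50; 13/50+8/25→29/50; 21/50+29/50→1. L = 62/25 ≈ 2.4800.
Efficiency = H/L = 2.4261/2.4800 = 97.8%.

97.8%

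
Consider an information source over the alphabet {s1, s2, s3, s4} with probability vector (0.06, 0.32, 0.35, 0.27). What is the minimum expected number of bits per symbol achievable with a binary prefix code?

1.98 bits/symbol

Repeatedly combine the two least-probable nodes; the expected code length is the sum of the merged weights.
merge 3/50 + 27/100 → 33/100
merge 8/25 + 33/100 → 13/20
merge 7/20 + 13/20 → 1
L = 33/100 + 13/20 + 1 = 99/50 = 1.98 bits/symbol.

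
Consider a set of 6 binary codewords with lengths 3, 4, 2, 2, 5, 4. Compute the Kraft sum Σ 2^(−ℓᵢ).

With common denominator 2^5 = 32: Σ 2^(−ℓᵢ) = 4/32 + 2/32 + 8/32 + 8/32 + 1/32 + 2/32 = 25/32 = 0.78125.

0.78125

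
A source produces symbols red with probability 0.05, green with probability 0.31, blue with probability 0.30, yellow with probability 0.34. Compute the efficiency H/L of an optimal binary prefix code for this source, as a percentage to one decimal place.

Entropy H = −Σ p log₂ p ≈ 1.7902 bits.
Huffman merges: 1/20+3/10→7/20; 31/100+17/50→13/20; 7/20+13/20→1. L = 2 ≈ 2.0000.
Efficiency = H/L = 1.7902/2.0000 = 89.5%.

89.5%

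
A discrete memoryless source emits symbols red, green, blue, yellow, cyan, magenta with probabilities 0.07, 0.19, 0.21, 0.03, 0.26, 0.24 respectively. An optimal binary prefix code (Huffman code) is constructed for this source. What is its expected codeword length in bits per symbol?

Repeatedly combine the two least-probable nodes; the expected code length is the sum of the merged weights.
merge 3/100 + 7/100 → 1/10
merge 1/10 + 19/100 → 29/100
merge 21/100 + 6/25 → 9/20
merge 13/50 + 29/100 → 11/20
merge 9/20 + 11/20 → 1
L = 1/10 + 29/100 + 9/20 + 11/20 + 1 = 239/100 = 2.39 bits/symbol.

2.39 bits/symbol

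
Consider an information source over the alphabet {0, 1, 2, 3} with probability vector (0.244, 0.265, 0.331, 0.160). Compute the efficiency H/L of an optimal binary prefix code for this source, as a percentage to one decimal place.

97.8%

Entropy H = −Σ p log₂ p ≈ 1.9553 bits.
Huffman merges: 4/25+61/250→101/250; 53/200+331/1000→149/250; 101/250+149/250→1. L = 2 ≈ 2.0000.
Efficiency = H/L = 1.9553/2.0000 = 97.8%.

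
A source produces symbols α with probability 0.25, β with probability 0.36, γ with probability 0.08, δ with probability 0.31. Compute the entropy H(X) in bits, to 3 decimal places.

H = −Σ pᵢ log₂ pᵢ.
−0.25·log₂(0.25) = 0.5000
−0.36·log₂(0.36) = 0.5306
−0.08·log₂(0.08) = 0.2915
−0.31·log₂(0.31) = 0.5238
Sum ≈ 1.8459 → 1.846 bits.

1.846 bits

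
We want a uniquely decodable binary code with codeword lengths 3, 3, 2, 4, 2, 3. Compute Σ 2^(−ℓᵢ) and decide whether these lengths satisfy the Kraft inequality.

With common denominator 2^4 = 16: Σ 2^(−ℓᵢ) = 2/16 + 2/16 + 4/16 + 1/16 + 4/16 + 2/16 = 15/16 = 0.9375.
Kraft's inequality requires Σ ≤ 1; here Σ = 0.9375 ≤ 1, so such a prefix code exists.

0.9375; yes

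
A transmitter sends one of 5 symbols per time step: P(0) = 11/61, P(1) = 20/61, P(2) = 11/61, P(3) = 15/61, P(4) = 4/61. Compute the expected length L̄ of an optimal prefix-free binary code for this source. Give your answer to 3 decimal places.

2.246 bits/symbol

Repeatedly combine the two least-probable nodes; the expected code length is the sum of the merged weights.
merge 4/61 + 11/61 → 15/61
merge 11/61 + 15/61 → 26/61
merge 15/61 + 20/61 → 35/61
merge 26/61 + 35/61 → 1
L = 15/61 + 26/61 + 35/61 + 1 = 137/61 ≈ 2.246 bits/symbol.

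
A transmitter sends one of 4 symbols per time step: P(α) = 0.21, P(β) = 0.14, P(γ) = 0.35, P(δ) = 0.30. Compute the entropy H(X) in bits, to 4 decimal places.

1.9211 bits

H = −Σ pᵢ log₂ pᵢ.
−0.21·log₂(0.21) = 0.4728
−0.14·log₂(0.14) = 0.3971
−0.35·log₂(0.35) = 0.5301
−0.30·log₂(0.30) = 0.5211
Sum ≈ 1.9211 → 1.9211 bits.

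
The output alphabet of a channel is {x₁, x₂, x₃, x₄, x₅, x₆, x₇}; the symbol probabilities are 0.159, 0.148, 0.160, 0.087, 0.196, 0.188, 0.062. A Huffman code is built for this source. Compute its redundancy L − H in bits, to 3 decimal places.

0.043 bits

Entropy H = −Σ p log₂ p ≈ 2.7221 bits.
Huffman merges: 31/500+87/1000→149/1000; 37/250+149/1000→297/1000; 159/1000+4/25→319/1000; 47/250+49/250→48/125; 297/1000+319/1000→77/125; 48/125+77/125→1. L = 553/200 ≈ 2.7650.
L − H = 2.7650 − 2.7221 = 0.043 bits.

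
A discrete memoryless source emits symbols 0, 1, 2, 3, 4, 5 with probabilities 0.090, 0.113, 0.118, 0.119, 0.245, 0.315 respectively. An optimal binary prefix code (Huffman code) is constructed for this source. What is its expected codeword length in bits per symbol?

Repeatedly combine the two least-probable nodes; the expected code length is the sum of the merged weights.
merge 9/100 + 113/1000 → 203/1000
merge 59/500 + 119/1000 → 237/1000
merge 203/1000 + 237/1000 → 11/25
merge 49/200 + 63/200 → 14/25
merge 11/25 + 14/25 → 1
L = 203/1000 + 237/1000 + 11/25 + 14/25 + 1 = 61/25 = 2.44 bits/symbol.

2.44 bits/symbol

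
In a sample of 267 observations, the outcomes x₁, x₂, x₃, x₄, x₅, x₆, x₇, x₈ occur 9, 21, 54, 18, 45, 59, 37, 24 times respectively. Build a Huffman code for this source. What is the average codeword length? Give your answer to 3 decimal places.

Probabilities are the counts divided by 267.
Repeatedly combine the two least-probable nodes; the expected code length is the sum of the merged weights.
merge 3/89 + 6/89 → 9/89
merge 7/89 + 8/89 → 15/89
merge 9/89 + 37/267 → 64/267
merge 15/89 + 15/89 → 30/89
merge 18/89 + 59/267 → 113/267
merge 64/267 + 30/89 → 154/267
merge 113/267 + 154/267 → 1
L = 9/89 + 15/89 + 64/267 + 30/89 + 113/267 + 154/267 + 1 = 760/267 ≈ 2.846 bits/symbol.

2.846 bits/symbol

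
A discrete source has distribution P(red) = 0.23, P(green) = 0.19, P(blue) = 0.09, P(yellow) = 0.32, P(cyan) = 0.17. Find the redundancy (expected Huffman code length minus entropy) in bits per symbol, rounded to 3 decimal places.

0.044 bits

Entropy H = −Σ p log₂ p ≈ 2.2162 bits.
Huffman merges: 9/100+17/100→13/50; 19/100+23/100→21/50; 13/50+8/25→29/50; 21/50+29/50→1. L = 113/50 ≈ 2.2600.
L − H = 2.2600 − 2.2162 = 0.044 bits.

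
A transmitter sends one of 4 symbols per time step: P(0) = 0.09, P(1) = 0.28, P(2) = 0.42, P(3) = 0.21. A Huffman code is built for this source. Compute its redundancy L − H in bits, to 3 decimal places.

Entropy H = −Σ p log₂ p ≈ 1.8253 bits.
Huffman merges: 9/100+21/100→3/10; 7/25+3/10→29/50; 21/50+29/50→1. L = 47/25 ≈ 1.8800.
L − H = 1.8800 − 1.8253 = 0.055 bits.

0.055 bits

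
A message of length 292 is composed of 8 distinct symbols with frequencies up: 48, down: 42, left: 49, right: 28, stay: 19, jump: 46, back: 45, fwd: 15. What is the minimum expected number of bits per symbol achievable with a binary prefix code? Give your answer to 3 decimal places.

2.949 bits/symbol

Probabilities are the counts divided by 292.
Repeatedly combine the two least-probable nodes; the expected code length is the sum of the merged weights.
merge 15/292 + 19/292 → 17/146
merge 7/73 + 17/146 → 31/146
merge 21/146 + 45/292 → 87/292
merge 23/146 + 12/73 → 47/146
merge 49/292 + 31/146 → 111/292
merge 87/292 + 47/146 → 181/292
merge 111/292 + 181/292 → 1
L = 17/146 + 31/146 + 87/292 + 47/146 + 111/292 + 181/292 + 1 = 861/292 ≈ 2.949 bits/symbol.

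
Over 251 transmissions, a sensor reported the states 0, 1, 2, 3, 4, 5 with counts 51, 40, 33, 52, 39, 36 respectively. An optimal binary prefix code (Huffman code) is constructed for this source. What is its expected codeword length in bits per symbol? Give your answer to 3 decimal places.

2.590 bits/symbol

Probabilities are the counts divided by 251.
Repeatedly combine the two least-probable nodes; the expected code length is the sum of the merged weights.
merge 33/251 + 36/251 → 69/251
merge 39/251 + 40/251 → 79/251
merge 51/251 + 52/251 → 103/251
merge 69/251 + 79/251 → 148/251
merge 103/251 + 148/251 → 1
L = 69/251 + 79/251 + 103/251 + 148/251 + 1 = 650/251 ≈ 2.590 bits/symbol.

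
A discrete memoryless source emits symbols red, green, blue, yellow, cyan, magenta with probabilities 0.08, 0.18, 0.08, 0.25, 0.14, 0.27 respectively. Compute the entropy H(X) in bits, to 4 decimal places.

H = −Σ pᵢ log₂ pᵢ.
−0.08·log₂(0.08) = 0.2915
−0.18·log₂(0.18) = 0.4453
−0.08·log₂(0.08) = 0.2915
−0.25·log₂(0.25) = 0.5000
−0.14·log₂(0.14) = 0.3971
−0.27·log₂(0.27) = 0.5100
Sum ≈ 2.4355 → 2.4355 bits.

2.4355 bits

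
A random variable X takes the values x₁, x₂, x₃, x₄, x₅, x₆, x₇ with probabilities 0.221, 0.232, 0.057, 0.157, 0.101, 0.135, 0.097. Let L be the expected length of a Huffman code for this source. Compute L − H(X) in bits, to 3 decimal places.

Entropy H = −Σ p log₂ p ≈ 2.6758 bits.
Huffman merges: 57/1000+97/1000→77/500; 101/1000+27/200→59/250; 77/500+157/1000→311/1000; 221/1000+29/125→453/1000; 59/250+311/1000→547/1000; 453/1000+547/1000→1. L = 2701/1000 ≈ 2.7010.
L − H = 2.7010 − 2.6758 = 0.025 bits.

0.025 bits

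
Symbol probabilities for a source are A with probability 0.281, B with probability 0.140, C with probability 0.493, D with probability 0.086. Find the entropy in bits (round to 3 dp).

H = −Σ pᵢ log₂ pᵢ.
−0.281·log₂(0.281) = 0.5146
−0.140·log₂(0.140) = 0.3971
−0.493·log₂(0.493) = 0.5030
−0.086·log₂(0.086) = 0.3044
Sum ≈ 1.7191 → 1.719 bits.

1.719 bits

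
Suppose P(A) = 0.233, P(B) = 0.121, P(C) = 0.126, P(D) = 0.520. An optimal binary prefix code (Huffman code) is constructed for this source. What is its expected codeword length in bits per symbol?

Repeatedly combine the two least-probable nodes; the expected code length is the sum of the merged weights.
merge 121/1000 + 63/500 → 247/1000
merge 233/1000 + 247/1000 → 12/25
merge 12/25 + 13/25 → 1
L = 247/1000 + 12/25 + 1 = 1727/1000 = 1.727 bits/symbol.

1.727 bits/symbol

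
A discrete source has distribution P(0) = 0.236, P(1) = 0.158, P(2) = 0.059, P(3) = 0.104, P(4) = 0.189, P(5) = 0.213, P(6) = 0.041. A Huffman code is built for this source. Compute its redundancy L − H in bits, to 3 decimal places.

0.040 bits

Entropy H = −Σ p log₂ p ≈ 2.6111 bits.
Huffman merges: 41/1000+59/1000→1/10; 1/10+13/125→51/250; 79/500+189/1000→347/1000; 51/250+213/1000→417/1000; 59/250+347/1000→583/1000; 417/1000+583/1000→1. L = 2651/1000 ≈ 2.6510.
L − H = 2.6510 − 2.6111 = 0.040 bits.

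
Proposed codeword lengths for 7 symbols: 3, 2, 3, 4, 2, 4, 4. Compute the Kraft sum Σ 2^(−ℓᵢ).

With common denominator 2^4 = 16: Σ 2^(−ℓᵢ) = 2/16 + 4/16 + 2/16 + 1/16 + 4/16 + 1/16 + 1/16 = 15/16 = 0.9375.

0.9375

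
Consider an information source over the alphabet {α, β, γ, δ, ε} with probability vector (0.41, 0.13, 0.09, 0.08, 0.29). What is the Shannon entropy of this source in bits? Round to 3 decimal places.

2.032 bits

H = −Σ pᵢ log₂ pᵢ.
−0.41·log₂(0.41) = 0.5274
−0.13·log₂(0.13) = 0.3826
−0.09·log₂(0.09) = 0.3127
−0.08·log₂(0.08) = 0.2915
−0.29·log₂(0.29) = 0.5179
Sum ≈ 2.0321 → 2.032 bits.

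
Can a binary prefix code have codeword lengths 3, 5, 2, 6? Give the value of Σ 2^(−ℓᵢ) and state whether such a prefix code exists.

With common denominator 2^6 = 64: Σ 2^(−ℓᵢ) = 8/64 + 2/64 + 16/64 + 1/64 = 27/64 = 0.421875.
Kraft's inequality requires Σ ≤ 1; here Σ = 0.421875 ≤ 1, so such a prefix code exists.

0.421875; yes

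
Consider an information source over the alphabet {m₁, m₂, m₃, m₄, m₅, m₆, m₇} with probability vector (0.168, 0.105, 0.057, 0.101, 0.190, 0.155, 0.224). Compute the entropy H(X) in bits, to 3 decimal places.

H = −Σ pᵢ log₂ pᵢ.
−0.168·log₂(0.168) = 0.4323
−0.105·log₂(0.105) = 0.3414
−0.057·log₂(0.057) = 0.2356
−0.101·log₂(0.101) = 0.3341
−0.190·log₂(0.190) = 0.4552
−0.155·log₂(0.155) = 0.4169
−0.224·log₂(0.224) = 0.4835
Sum ≈ 2.6990 → 2.699 bits.

2.699 bits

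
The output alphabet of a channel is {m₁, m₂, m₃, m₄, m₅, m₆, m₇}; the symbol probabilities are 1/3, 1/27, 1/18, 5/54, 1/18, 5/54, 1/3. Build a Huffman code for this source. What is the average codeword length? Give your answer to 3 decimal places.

Repeatedly combine the two least-probable nodes; the expected code length is the sum of the merged weights.
merge 1/27 + 1/18 → 5/54
merge 1/18 + 5/54 → 4/27
merge 5/54 + 5/54 → 5/27
merge 4/27 + 5/27 → 1/3
merge 1/3 + 1/3 → 2/3
merge 1/3 + 2/3 → 1
L = 5/54 + 4/27 + 5/27 + 1/3 + 2/3 + 1 = 131/54 ≈ 2.426 bits/symbol.

2.426 bits/symbol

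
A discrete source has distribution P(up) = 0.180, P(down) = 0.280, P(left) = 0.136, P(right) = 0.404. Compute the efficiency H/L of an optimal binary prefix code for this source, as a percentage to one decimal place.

98.3%

Entropy H = −Σ p log₂ p ≈ 1.8792 bits.
Huffman merges: 17/125+9/50→79/250; 7/25+79/250→149/250; 101/250+149/250→1. L = 239/125 ≈ 1.9120.
Efficiency = H/L = 1.8792/1.9120 = 98.3%.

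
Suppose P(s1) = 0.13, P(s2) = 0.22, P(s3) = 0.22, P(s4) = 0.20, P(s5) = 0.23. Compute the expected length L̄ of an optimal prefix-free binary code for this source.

Repeatedly combine the two least-probable nodes; the expected code length is the sum of the merged weights.
merge 13/100 + 1/5 → 33/100
merge 11/50 + 11/50 → 11/25
merge 23/100 + 33/100 → 14/25
merge 11/25 + 14/25 → 1
L = 33/100 + 11/25 + 14/25 + 1 = 233/100 = 2.33 bits/symbol.

2.33 bits/symbol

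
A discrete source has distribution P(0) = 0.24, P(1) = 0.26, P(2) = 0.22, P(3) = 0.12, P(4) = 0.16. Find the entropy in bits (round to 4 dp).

H = −Σ pᵢ log₂ pᵢ.
−0.24·log₂(0.24) = 0.4941
−0.26·log₂(0.26) = 0.5053
−0.22·log₂(0.22) = 0.4806
−0.12·log₂(0.12) = 0.3671
−0.16·log₂(0.16) = 0.4230
Sum ≈ 2.2701 → 2.2701 bits.

2.2701 bits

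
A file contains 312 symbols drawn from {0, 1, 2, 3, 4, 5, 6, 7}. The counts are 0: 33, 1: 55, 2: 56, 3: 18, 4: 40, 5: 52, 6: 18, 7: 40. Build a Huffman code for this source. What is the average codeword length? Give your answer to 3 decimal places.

Probabilities are the counts divided by 312.
Repeatedly combine the two least-probable nodes; the expected code length is the sum of the merged weights.
merge 3/52 + 3/52 → 3/26
merge 11/104 + 3/26 → 23/104
merge 5/39 + 5/39 → 10/39
merge 1/6 + 55/312 → 107/312
merge 7/39 + 23/104 → 125/312
merge 10/39 + 107/312 → 187/312
merge 125/312 + 187/312 → 1
L = 3/26 + 23/104 + 10/39 + 107/312 + 125/312 + 187/312 + 1 = 229/78 ≈ 2.936 bits/symbol.

2.936 bits/symbol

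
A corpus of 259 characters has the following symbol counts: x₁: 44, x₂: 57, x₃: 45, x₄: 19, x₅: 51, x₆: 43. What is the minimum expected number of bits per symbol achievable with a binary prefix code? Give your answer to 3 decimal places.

2.583 bits/symbol

Probabilities are the counts divided by 259.
Repeatedly combine the two least-probable nodes; the expected code length is the sum of the merged weights.
merge 19/259 + 43/259 → 62/259
merge 44/259 + 45/259 → 89/259
merge 51/259 + 57/259 → 108/259
merge 62/259 + 89/259 → 151/259
merge 108/259 + 151/259 → 1
L = 62/259 + 89/259 + 108/259 + 151/259 + 1 = 669/259 ≈ 2.583 bits/symbol.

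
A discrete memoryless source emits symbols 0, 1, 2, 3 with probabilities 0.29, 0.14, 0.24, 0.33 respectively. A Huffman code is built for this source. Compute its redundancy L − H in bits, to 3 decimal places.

Entropy H = −Σ p log₂ p ≈ 1.9370 bits.
Huffman merges: 7/50+6/25→19/50; 29/100+33/100→31/50; 19/50+31/50→1. L = 2 ≈ 2.0000.
L − H = 2.0000 − 1.9370 = 0.063 bits.

0.063 bits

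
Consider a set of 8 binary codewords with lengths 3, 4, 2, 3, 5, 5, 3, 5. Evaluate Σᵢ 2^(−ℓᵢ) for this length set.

0.78125

With common denominator 2^5 = 32: Σ 2^(−ℓᵢ) = 4/32 + 2/32 + 8/32 + 4/32 + 1/32 + 1/32 + 4/32 + 1/32 = 25/32 = 0.78125.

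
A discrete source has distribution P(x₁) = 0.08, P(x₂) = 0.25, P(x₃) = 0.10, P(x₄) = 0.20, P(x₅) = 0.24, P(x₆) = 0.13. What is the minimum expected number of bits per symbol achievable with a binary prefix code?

2.49 bits/symbol

Repeatedly combine the two least-probable nodes; the expected code length is the sum of the merged weights.
merge 2/25 + 1/10 → 9/50
merge 13/100 + 9/50 → 31/100
merge 1/5 + 6/25 → 11/25
merge 1/4 + 31/100 → 14/25
merge 11/25 + 14/25 → 1
L = 9/50 + 31/100 + 11/25 + 14/25 + 1 = 249/100 = 2.49 bits/symbol.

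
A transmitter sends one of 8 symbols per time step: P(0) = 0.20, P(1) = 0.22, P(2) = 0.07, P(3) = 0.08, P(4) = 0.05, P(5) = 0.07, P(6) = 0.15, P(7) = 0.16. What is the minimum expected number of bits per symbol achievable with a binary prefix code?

Repeatedly combine the two least-probable nodes; the expected code length is the sum of the merged weights.
merge 1/20 + 7/100 → 3/25
merge 7/100 + 2/25 → 3/20
merge 3/25 + 3/20 → 27/100
merge 3/20 + 4/25 → 31/100
merge 1/5 + 11/50 → 21/50
merge 27/100 + 31/100 → 29/50
merge 21/50 + 29/50 → 1
L = 3/25 + 3/20 + 27/100 + 31/100 + 21/50 + 29/50 + 1 = 57/20 = 2.85 bits/symbol.

2.85 bits/symbol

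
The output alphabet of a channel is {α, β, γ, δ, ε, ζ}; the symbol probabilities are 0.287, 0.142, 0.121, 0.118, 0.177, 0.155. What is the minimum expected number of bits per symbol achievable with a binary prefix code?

2.536 bits/symbol

Repeatedly combine the two least-probable nodes; the expected code length is the sum of the merged weights.
merge 59/500 + 121/1000 → 239/1000
merge 71/500 + 31/200 → 297/1000
merge 177/1000 + 239/1000 → 52/125
merge 287/1000 + 297/1000 → 73/125
merge 52/125 + 73/125 → 1
L = 239/1000 + 297/1000 + 52/125 + 73/125 + 1 = 317/125 = 2.536 bits/symbol.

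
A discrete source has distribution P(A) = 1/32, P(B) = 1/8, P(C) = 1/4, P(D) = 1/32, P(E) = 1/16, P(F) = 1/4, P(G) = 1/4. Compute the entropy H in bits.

2.4375 bits

Each probability is a power of 1/2, so log₂(1/p) is an integer.
H = Σ p·log₂(1/p) = 1/32·5 + 1/8·3 + 1/4·2 + 1/32·5 + 1/16·4 + 1/4·2 + 1/4·2 = 2.4375 bits.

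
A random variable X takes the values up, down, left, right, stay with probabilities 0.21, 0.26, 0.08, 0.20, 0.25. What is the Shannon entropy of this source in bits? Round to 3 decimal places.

2.234 bits

H = −Σ pᵢ log₂ pᵢ.
−0.21·log₂(0.21) = 0.4728
−0.26·log₂(0.26) = 0.5053
−0.08·log₂(0.08) = 0.2915
−0.20·log₂(0.20) = 0.4644
−0.25·log₂(0.25) = 0.5000
Sum ≈ 2.2340 → 2.234 bits.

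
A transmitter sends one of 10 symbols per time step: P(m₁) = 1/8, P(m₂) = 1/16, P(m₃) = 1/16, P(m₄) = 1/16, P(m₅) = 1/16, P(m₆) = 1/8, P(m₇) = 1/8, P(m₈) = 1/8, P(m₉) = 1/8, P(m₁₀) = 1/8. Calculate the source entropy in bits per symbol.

3.25 bits

Each probability is a power of 1/2, so log₂(1/p) is an integer.
H = Σ p·log₂(1/p) = 1/8·3 + 1/16·4 + 1/16·4 + 1/16·4 + 1/16·4 + 1/8·3 + 1/8·3 + 1/8·3 + 1/8·3 + 1/8·3 = 3.25 bits.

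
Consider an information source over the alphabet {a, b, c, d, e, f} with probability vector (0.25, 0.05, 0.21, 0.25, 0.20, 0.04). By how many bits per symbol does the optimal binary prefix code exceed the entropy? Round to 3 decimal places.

Entropy H = −Σ p log₂ p ≈ 2.3391 bits.
Huffman merges: 1/25+1/20→9/100; 9/100+1/5→29/100; 21/100+1/4→23/50; 1/4+29/100→27/50; 23/50+27/50→1. L = 119/50 ≈ 2.3800.
L − H = 2.3800 − 2.3391 = 0.041 bits.

0.041 bits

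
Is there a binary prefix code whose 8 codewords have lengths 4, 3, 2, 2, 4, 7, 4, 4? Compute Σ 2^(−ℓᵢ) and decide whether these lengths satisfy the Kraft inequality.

With common denominator 2^7 = 128: Σ 2^(−ℓᵢ) = 8/128 + 16/128 + 32/128 + 32/128 + 8/128 + 1/128 + 8/128 + 8/128 = 113/128 = 0.8828125.
Kraft's inequality requires Σ ≤ 1; here Σ = 0.8828125 ≤ 1, so such a prefix code exists.

0.8828125; yes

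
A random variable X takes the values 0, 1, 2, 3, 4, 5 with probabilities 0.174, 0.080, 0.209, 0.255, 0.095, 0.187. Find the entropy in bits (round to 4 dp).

2.4802 bits

H = −Σ pᵢ log₂ pᵢ.
−0.174·log₂(0.174) = 0.4390
−0.080·log₂(0.080) = 0.2915
−0.209·log₂(0.209) = 0.4720
−0.255·log₂(0.255) = 0.5027
−0.095·log₂(0.095) = 0.3226
−0.187·log₂(0.187) = 0.4523
Sum ≈ 2.4802 → 2.4802 bits.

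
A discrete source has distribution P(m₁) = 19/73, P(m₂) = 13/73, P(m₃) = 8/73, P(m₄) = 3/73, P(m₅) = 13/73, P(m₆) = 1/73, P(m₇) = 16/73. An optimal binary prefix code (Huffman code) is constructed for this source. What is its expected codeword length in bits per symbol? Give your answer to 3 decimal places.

2.562 bits/symbol

Repeatedly combine the two least-probable nodes; the expected code length is the sum of the merged weights.
merge 1/73 + 3/73 → 4/73
merge 4/73 + 8/73 → 12/73
merge 12/73 + 13/73 → 25/73
merge 13/73 + 16/73 → 29/73
merge 19/73 + 25/73 → 44/73
merge 29/73 + 44/73 → 1
L = 4/73 + 12/73 + 25/73 + 29/73 + 44/73 + 1 = 187/73 ≈ 2.562 bits/symbol.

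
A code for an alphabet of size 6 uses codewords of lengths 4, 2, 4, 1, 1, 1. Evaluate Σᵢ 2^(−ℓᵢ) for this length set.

With common denominator 2^4 = 16: Σ 2^(−ℓᵢ) = 1/16 + 4/16 + 1/16 + 8/16 + 8/16 + 8/16 = 30/16 = 1.875.

1.875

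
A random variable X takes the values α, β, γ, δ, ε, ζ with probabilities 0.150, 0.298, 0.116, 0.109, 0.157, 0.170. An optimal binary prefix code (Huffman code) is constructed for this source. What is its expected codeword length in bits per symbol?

2.532 bits/symbol

Repeatedly combine the two least-probable nodes; the expected code length is the sum of the merged weights.
merge 109/1000 + 29/250 → 9/40
merge 3/20 + 157/1000 → 307/1000
merge 17/100 + 9/40 → 79/200
merge 149/500 + 307/1000 → 121/200
merge 79/200 + 121/200 → 1
L = 9/40 + 307/1000 + 79/200 + 121/200 + 1 = 633/250 = 2.532 bits/symbol.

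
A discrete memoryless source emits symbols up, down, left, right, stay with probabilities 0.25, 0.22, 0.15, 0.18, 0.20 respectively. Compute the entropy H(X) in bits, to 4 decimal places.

H = −Σ pᵢ log₂ pᵢ.
−0.25·log₂(0.25) = 0.5000
−0.22·log₂(0.22) = 0.4806
−0.15·log₂(0.15) = 0.4105
−0.18·log₂(0.18) = 0.4453
−0.20·log₂(0.20) = 0.4644
Sum ≈ 2.3008 → 2.3008 bits.

2.3008 bits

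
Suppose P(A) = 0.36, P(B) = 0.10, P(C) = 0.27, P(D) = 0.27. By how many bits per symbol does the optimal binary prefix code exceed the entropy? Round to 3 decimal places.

0.117 bits

Entropy H = −Σ p log₂ p ≈ 1.8829 bits.
Huffman merges: 1/10+27/100→37/100; 27/100+9/25→63/100; 37/100+63/100→1. L = 2 ≈ 2.0000.
L − H = 2.0000 − 1.8829 = 0.117 bits.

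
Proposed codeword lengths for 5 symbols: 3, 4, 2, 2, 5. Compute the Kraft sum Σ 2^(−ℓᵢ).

With common denominator 2^5 = 32: Σ 2^(−ℓᵢ) = 4/32 + 2/32 + 8/32 + 8/32 + 1/32 = 23/32 = 0.71875.

0.71875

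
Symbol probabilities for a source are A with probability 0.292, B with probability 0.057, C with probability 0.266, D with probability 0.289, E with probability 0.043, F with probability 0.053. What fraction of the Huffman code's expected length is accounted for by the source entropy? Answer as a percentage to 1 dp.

97.8%

Entropy H = −Σ p log₂ p ≈ 2.1997 bits.
Huffman merges: 43/1000+53/1000→12/125; 57/1000+12/125→153/1000; 153/1000+133/500→419/1000; 289/1000+73/250→581/1000; 419/1000+581/1000→1. L = 2249/1000 ≈ 2.2490.
Efficiency = H/L = 2.1997/2.2490 = 97.8%.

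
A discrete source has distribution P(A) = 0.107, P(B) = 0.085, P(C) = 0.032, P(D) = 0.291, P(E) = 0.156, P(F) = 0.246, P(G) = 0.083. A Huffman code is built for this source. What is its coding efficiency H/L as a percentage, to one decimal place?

Entropy H = −Σ p log₂ p ≈ 2.5383 bits.
Huffman merges: 4/125+83/1000→23/200; 17/200+107/1000→24/125; 23/200+39/250→271/1000; 24/125+123/500→219/500; 271/1000+291/1000→281/500; 219/500+281/500→1. L = 1289/500 ≈ 2.5780.
Efficiency = H/L = 2.5383/2.5780 = 98.5%.

98.5%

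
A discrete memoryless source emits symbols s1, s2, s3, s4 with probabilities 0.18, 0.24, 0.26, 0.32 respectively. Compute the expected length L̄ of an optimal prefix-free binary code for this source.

2 bits/symbol

Repeatedly combine the two least-probable nodes; the expected code length is the sum of the merged weights.
merge 9/50 + 6/25 → 21/50
merge 13/50 + 8/25 → 29/50
merge 21/50 + 29/50 → 1
L = 21/50 + 29/50 + 1 = 2 bits/symbol.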